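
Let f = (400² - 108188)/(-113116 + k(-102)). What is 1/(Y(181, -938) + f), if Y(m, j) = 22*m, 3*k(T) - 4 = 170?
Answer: 56529/225072572 ≈ 0.00025116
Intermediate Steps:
k(T) = 58 (k(T) = 4/3 + (⅓)*170 = 4/3 + 170/3 = 58)
f = -25906/56529 (f = (400² - 108188)/(-113116 + 58) = (160000 - 108188)/(-113058) = 51812*(-1/113058) = -25906/56529 ≈ -0.45828)
1/(Y(181, -938) + f) = 1/(22*181 - 25906/56529) = 1/(3982 - 25906/56529) = 1/(225072572/56529) = 56529/225072572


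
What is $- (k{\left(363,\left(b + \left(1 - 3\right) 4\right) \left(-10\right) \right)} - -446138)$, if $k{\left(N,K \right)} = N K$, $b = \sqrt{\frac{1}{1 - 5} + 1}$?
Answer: $-475178 + 1815 \sqrt{3} \approx -4.7203 \cdot 10^{5}$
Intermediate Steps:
$b = \frac{\sqrt{3}}{2}$ ($b = \sqrt{\frac{1}{-4} + 1} = \sqrt{- \frac{1}{4} + 1} = \sqrt{\frac{3}{4}} = \frac{\sqrt{3}}{2} \approx 0.86602$)
$k{\left(N,K \right)} = K N$
$- (k{\left(363,\left(b + \left(1 - 3\right) 4\right) \left(-10\right) \right)} - -446138) = - (\left(\frac{\sqrt{3}}{2} + \left(1 - 3\right) 4\right) \left(-10\right) 363 - -446138) = - (\left(\frac{\sqrt{3}}{2} - 8\right) \left(-10\right) 363 + 446138) = - (\left(-8 + \frac{\sqrt{3}}{2}\right) \left(-10\right) 363 + 446138) = - (\left(80 - 5 \sqrt{3}\right) 363 + 446138) = - (\left(29040 - 1815 \sqrt{3}\right) + 446138) = - (475178 - 1815 \sqrt{3}) = -475178 + 1815 \sqrt{3}$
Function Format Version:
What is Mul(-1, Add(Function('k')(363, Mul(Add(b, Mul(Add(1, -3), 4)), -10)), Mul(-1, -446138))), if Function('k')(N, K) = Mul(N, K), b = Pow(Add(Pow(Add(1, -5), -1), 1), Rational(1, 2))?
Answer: Add(-475178, Mul(1815, Pow(3, Rational(1, 2)))) ≈ -4.7203e+5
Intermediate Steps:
b = Mul(Rational(1, 2), Pow(3, Rational(1, 2))) (b = Pow(Add(Pow(-4, -1), 1), Rational(1, 2)) = Pow(Add(Rational(-1, 4), 1), Rational(1, 2)) = Pow(Rational(3, 4), Rational(1, 2)) = Mul(Rational(1, 2), Pow(3, Rational(1, 2))) ≈ 0.86602)
Function('k')(N, K) = Mul(K, N)
Mul(-1, Add(Function('k')(363, Mul(Add(b, Mul(Add(1, -3), 4)), -10)), Mul(-1, -446138))) = Mul(-1, Add(Mul(Mul(Add(Mul(Rational(1, 2), Pow(3, Rational(1, 2))), Mul(Add(1, -3), 4)), -10), 363), Mul(-1, -446138))) = Mul(-1, Add(Mul(Mul(Add(Mul(Rational(1, 2), Pow(3, Rational(1, 2))), Mul(-2, 4)), -10), 363), 446138)) = Mul(-1, Add(Mul(Mul(Add(Mul(Rational(1, 2), Pow(3, Rational(1, 2))), -8), -10), 363), 446138)) = Mul(-1, Add(Mul(Mul(Add(-8, Mul(Rational(1, 2), Pow(3, Rational(1, 2)))), -10), 363), 446138)) = Mul(-1, Add(Mul(Add(80, Mul(-5, Pow(3, Rational(1, 2)))), 363), 446138)) = Mul(-1, Add(Add(29040, Mul(-1815, Pow(3, Rational(1, 2)))), 446138)) = Mul(-1, Add(475178, Mul(-1815, Pow(3, Rational(1, 2))))) = Add(-475178, Mul(1815, Pow(3, Rational(1, 2))))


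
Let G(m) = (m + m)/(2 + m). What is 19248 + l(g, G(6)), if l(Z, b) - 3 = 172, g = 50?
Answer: 19423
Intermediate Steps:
G(m) = 2*m/(2 + m) (G(m) = (2*m)/(2 + m) = 2*m/(2 + m))
l(Z, b) = 175 (l(Z, b) = 3 + 172 = 175)
19248 + l(g, G(6)) = 19248 + 175 = 19423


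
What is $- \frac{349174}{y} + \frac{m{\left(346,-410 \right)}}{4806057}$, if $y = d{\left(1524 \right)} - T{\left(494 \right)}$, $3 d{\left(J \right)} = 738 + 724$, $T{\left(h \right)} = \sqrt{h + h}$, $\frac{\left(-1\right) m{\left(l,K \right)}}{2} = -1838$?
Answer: $- \frac{1840089679956299}{2557485559866} - \frac{1571283 \sqrt{247}}{532138} \approx -765.9$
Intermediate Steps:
$m{\left(l,K \right)} = 3676$ ($m{\left(l,K \right)} = \left(-2\right) \left(-1838\right) = 3676$)
$T{\left(h \right)} = \sqrt{2} \sqrt{h}$ ($T{\left(h \right)} = \sqrt{2 h} = \sqrt{2} \sqrt{h}$)
$d{\left(J \right)} = \frac{1462}{3}$ ($d{\left(J \right)} = \frac{738 + 724}{3} = \frac{1}{3} \cdot 1462 = \frac{1462}{3}$)
$y = \frac{1462}{3} - 2 \sqrt{247}$ ($y = \frac{1462}{3} - \sqrt{2} \sqrt{494} = \frac{1462}{3} - 2 \sqrt{247} \approx 455.9$)
$- \frac{349174}{y} + \frac{m{\left(346,-410 \right)}}{4806057} = - \frac{349174}{\frac{1462}{3} - 2 \sqrt{247}} + \frac{3676}{4806057} = \frac{3676}{4806057} - \frac{349174}{\frac{1462}{3} - 2 \sqrt{247}}$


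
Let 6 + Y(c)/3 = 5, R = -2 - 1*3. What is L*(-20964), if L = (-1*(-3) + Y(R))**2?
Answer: 0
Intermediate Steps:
R = -5 (R = -2 - 3 = -5)
Y(c) = -3 (Y(c) = -18 + 3*5 = -18 + 15 = -3)
L = 0 (L = (-1*(-3) - 3)**2 = (3 - 3)**2 = 0**2 = 0)
L*(-20964) = 0*(-20964) = 0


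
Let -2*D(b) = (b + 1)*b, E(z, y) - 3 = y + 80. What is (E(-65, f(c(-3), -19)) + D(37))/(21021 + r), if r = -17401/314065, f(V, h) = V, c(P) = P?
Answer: -195662495/6601942964 ≈ -0.029637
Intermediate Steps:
E(z, y) = 83 + y (E(z, y) = 3 + (y + 80) = 3 + (80 + y) = 83 + y)
r = -17401/314065 (r = -17401*1/314065 = -17401/314065 ≈ -0.055406)
D(b) = -b*(1 + b)/2 (D(b) = -(b + 1)*b/2 = -(1 + b)*b/2 = -b*(1 + b)/2)
(E(-65, f(c(-3), -19)) + D(37))/(21021 + r) = ((83 - 3) - ½*37*(1 + 37))/(21021 - 17401/314065) = (80 - ½*37*38)/(6601942964/314065) = (80 - 703)*(314065/6601942964) = -623*314065/6601942964 = -195662495/6601942964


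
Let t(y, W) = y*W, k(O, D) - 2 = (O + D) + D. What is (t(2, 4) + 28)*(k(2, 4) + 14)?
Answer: 936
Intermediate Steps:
k(O, D) = 2 + O + 2*D (k(O, D) = 2 + ((O + D) + D) = 2 + ((D + O) + D) = 2 + (O + 2*D) = 2 + O + 2*D)
t(y, W) = W*y
(t(2, 4) + 28)*(k(2, 4) + 14) = (4*2 + 28)*((2 + 2 + 2*4) + 14) = (8 + 28)*((2 + 2 + 8) + 14) = 36*(12 + 14) = 36*26 = 936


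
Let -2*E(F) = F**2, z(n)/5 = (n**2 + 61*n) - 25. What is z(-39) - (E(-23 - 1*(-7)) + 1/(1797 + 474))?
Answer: -9735778/2271 ≈ -4287.0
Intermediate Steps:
z(n) = -125 + 5*n**2 + 305*n (z(n) = 5*((n**2 + 61*n) - 25) = 5*(-25 + n**2 + 61*n) = -125 + 5*n**2 + 305*n)
E(F) = -F**2/2
z(-39) - (E(-23 - 1*(-7)) + 1/(1797 + 474)) = (-125 + 5*(-39)**2 + 305*(-39)) - (-(-23 - 1*(-7))**2/2 + 1/(1797 + 474)) = (-125 + 5*1521 - 11895) - (-(-23 + 7)**2/2 + 1/2271) = (-125 + 7605 - 11895) - (-1/2*(-16)**2 + 1/2271) = -4415 - (-1/2*256 + 1/2271) = -4415 - (-128 + 1/2271) = -4415 - 1*(-290687/2271) = -4415 + 290687/2271 = -9735778/2271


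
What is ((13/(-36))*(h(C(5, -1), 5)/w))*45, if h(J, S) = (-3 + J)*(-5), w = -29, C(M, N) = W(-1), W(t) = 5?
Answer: -325/58 ≈ -5.6034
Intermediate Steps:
C(M, N) = 5
h(J, S) = 15 - 5*J
((13/(-36))*(h(C(5, -1), 5)/w))*45 = ((13/(-36))*((15 - 5*5)/(-29)))*45 = ((13*(-1/36))*((15 - 25)*(-1/29)))*45 = -(-65)*(-1)/(18*29)*45 = -13/36*10/29*45 = -65/522*45 = -325/58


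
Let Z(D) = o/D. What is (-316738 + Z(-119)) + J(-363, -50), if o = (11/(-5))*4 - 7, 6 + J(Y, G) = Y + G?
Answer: -188708336/595 ≈ -3.1716e+5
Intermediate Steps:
J(Y, G) = -6 + G + Y (J(Y, G) = -6 + (Y + G) = -6 + (G + Y) = -6 + G + Y)
o = -79/5 (o = (11*(-⅕))*4 - 7 = -11/5*4 - 7 = -44/5 - 7 = -79/5 ≈ -15.800)
Z(D) = -79/(5*D)
(-316738 + Z(-119)) + J(-363, -50) = (-316738 - 79/5/(-119)) + (-6 - 50 - 363) = (-316738 - 79/5*(-1/119)) - 419 = (-316738 + 79/595) - 419 = -188459031/595 - 419 = -188708336/595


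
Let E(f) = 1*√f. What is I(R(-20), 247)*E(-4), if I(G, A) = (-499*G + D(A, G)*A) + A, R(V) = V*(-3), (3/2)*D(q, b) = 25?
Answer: -153458*I/3 ≈ -51153.0*I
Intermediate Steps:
D(q, b) = 50/3 (D(q, b) = (⅔)*25 = 50/3)
R(V) = -3*V
I(G, A) = -499*G + 53*A/3 (I(G, A) = (-499*G + 50*A/3) + A = -499*G + 53*A/3)
E(f) = √f
I(R(-20), 247)*E(-4) = (-(-1497)*(-20) + (53/3)*247)*√(-4) = (-499*60 + 13091/3)*(2*I) = (-29940 + 13091/3)*(2*I) = -153458*I/3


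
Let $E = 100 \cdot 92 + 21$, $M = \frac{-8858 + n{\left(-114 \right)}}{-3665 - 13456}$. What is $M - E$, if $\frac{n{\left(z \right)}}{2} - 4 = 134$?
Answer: $- \frac{157864159}{17121} \approx -9220.5$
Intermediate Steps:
$n{\left(z \right)} = 276$ ($n{\left(z \right)} = 8 + 2 \cdot 134 = 8 + 268 = 276$)
$M = \frac{8582}{17121}$ ($M = \frac{-8858 + 276}{-3665 - 13456} = - \frac{8582}{-17121} = \left(-8582\right) \left(- \frac{1}{17121}\right) = \frac{8582}{17121} \approx 0.50126$)
$E = 9221$ ($E = 9200 + 21 = 9221$)
$M - E = \frac{8582}{17121} - 9221 = - \frac{157864159}{17121}$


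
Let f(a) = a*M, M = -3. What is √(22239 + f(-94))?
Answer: √22521 ≈ 150.07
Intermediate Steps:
f(a) = -3*a (f(a) = a*(-3) = -3*a)
√(22239 + f(-94)) = √(22239 - 3*(-94)) = √(22239 + 282) = √22521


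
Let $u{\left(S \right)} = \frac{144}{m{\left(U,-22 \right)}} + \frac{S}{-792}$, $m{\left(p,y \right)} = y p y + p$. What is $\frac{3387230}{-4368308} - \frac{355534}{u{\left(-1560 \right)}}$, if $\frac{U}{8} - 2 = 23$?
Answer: $- \frac{44387829529536955}{246097679818} \approx -1.8037 \cdot 10^{5}$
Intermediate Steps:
$U = 200$ ($U = 16 + 8 \cdot 23 = 16 + 184 = 200$)
$m{\left(p,y \right)} = p + p y^{2}$ ($m{\left(p,y \right)} = p y y + p = p y^{2} + p = p + p y^{2}$)
$u{\left(S \right)} = \frac{18}{12125} - \frac{S}{792}$ ($u{\left(S \right)} = \frac{144}{200 \left(1 + \left(-22\right)^{2}\right)} + \frac{S}{-792} = \frac{144}{200 \left(1 + 484\right)} + S \left(- \frac{1}{792}\right) = \frac{144}{200 \cdot 485} - \frac{S}{792} = \frac{144}{97000} - \frac{S}{792} = 144 \cdot \frac{1}{97000} - \frac{S}{792} = \frac{18}{12125} - \frac{S}{792}$)
$\frac{3387230}{-4368308} - \frac{355534}{u{\left(-1560 \right)}} = \frac{3387230}{-4368308} - \frac{355534}{\frac{18}{12125} - - \frac{65}{33}} = 3387230 \left(- \frac{1}{4368308}\right) - \frac{355534}{\frac{18}{12125} + \frac{65}{33}} = - \frac{241945}{312022} - \frac{355534}{\frac{788719}{400125}} = - \frac{241945}{312022} - \frac{142258041750}{788719} = - \frac{44387829529536955}{246097679818}$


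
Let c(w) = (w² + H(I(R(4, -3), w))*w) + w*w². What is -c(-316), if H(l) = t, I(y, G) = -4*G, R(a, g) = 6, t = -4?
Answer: 31453376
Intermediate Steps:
H(l) = -4
c(w) = w² + w³ - 4*w (c(w) = (w² - 4*w) + w*w² = (w² - 4*w) + w³ = w² + w³ - 4*w)
-c(-316) = -(-316)*(-4 - 316 + (-316)²) = -(-316)*(-4 - 316 + 99856) = -(-316)*99536 = -1*(-31453376) = 31453376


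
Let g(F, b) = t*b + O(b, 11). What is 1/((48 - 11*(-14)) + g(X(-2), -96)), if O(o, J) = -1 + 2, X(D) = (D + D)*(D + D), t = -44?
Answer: 1/4427 ≈ 0.00022589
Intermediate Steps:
X(D) = 4*D**2 (X(D) = (2*D)*(2*D) = 4*D**2)
O(o, J) = 1
g(F, b) = 1 - 44*b (g(F, b) = -44*b + 1 = 1 - 44*b)
1/((48 - 11*(-14)) + g(X(-2), -96)) = 1/((48 - 11*(-14)) + (1 - 44*(-96))) = 1/((48 + 154) + (1 + 4224)) = 1/(202 + 4225) = 1/4427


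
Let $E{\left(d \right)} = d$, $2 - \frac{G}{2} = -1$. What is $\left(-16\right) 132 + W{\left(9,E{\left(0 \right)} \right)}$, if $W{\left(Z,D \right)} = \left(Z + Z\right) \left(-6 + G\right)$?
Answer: $-2112$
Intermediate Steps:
$G = 6$ ($G = 4 - -2 = 4 + 2 = 6$)
$W{\left(Z,D \right)} = 0$ ($W{\left(Z,D \right)} = \left(Z + Z\right) \left(-6 + 6\right) = 2 Z 0 = 0$)
$\left(-16\right) 132 + W{\left(9,E{\left(0 \right)} \right)} = \left(-16\right) 132 + 0 = -2112 + 0 = -2112$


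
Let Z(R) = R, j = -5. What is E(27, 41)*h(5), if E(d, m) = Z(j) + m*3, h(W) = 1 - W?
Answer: -472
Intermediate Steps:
E(d, m) = -5 + 3*m (E(d, m) = -5 + m*3 = -5 + 3*m)
E(27, 41)*h(5) = (-5 + 3*41)*(1 - 1*5) = (-5 + 123)*(1 - 5) = 118*(-4) = -472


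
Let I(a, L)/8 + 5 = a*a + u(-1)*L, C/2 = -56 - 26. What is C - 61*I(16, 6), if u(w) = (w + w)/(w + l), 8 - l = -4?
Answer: -1343316/11 ≈ -1.2212e+5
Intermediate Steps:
l = 12 (l = 8 - 1*(-4) = 8 + 4 = 12)
C = -164 (C = 2*(-56 - 26) = 2*(-82) = -164)
u(w) = 2*w/(12 + w) (u(w) = (w + w)/(w + 12) = (2*w)/(12 + w) = 2*w/(12 + w))
I(a, L) = -40 + 8*a² - 16*L/11 (I(a, L) = -40 + 8*(a*a + (2*(-1)/(12 - 1))*L) = -40 + 8*(a² + (2*(-1)/11)*L) = -40 + 8*(a² + (2*(-1)*(1/11))*L) = -40 + 8*(a² - 2*L/11) = -40 + (8*a² - 16*L/11) = -40 + 8*a² - 16*L/11)
C - 61*I(16, 6) = -164 - 61*(-40 + 8*16² - 16/11*6) = -164 - 61*(-40 + 8*256 - 96/11) = -164 - 61*(-40 + 2048 - 96/11) = -164 - 61*21992/11 = -164 - 1341512/11 = -1343316/11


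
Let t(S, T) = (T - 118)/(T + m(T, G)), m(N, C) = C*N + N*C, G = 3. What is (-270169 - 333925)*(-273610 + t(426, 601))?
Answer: 99336940080854/601 ≈ 1.6529e+11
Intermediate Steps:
m(N, C) = 2*C*N (m(N, C) = C*N + C*N = 2*C*N)
t(S, T) = (-118 + T)/(7*T) (t(S, T) = (T - 118)/(T + 2*3*T) = (-118 + T)/(T + 6*T) = (-118 + T)/((7*T)) = (-118 + T)*(1/(7*T)) = (-118 + T)/(7*T))
(-270169 - 333925)*(-273610 + t(426, 601)) = (-270169 - 333925)*(-273610 + (⅐)*(-118 + 601)/601) = -604094*(-273610 + (⅐)*(1/601)*483) = -604094*(-273610 + 69/601) = -604094*(-164439541/601) = 99336940080854/601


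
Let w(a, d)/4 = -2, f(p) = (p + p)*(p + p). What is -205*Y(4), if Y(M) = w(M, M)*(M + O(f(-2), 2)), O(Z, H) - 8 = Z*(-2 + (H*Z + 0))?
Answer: 806880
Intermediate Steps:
f(p) = 4*p**2 (f(p) = (2*p)*(2*p) = 4*p**2)
w(a, d) = -8 (w(a, d) = 4*(-2) = -8)
O(Z, H) = 8 + Z*(-2 + H*Z) (O(Z, H) = 8 + Z*(-2 + (H*Z + 0)) = 8 + Z*(-2 + H*Z))
Y(M) = -3904 - 8*M (Y(M) = -8*(M + (8 - 8*(-2)**2 + 2*(4*(-2)**2)**2)) = -8*(M + (8 - 8*4 + 2*(4*4)**2)) = -8*(M + (8 - 2*16 + 2*16**2)) = -8*(M + (8 - 32 + 2*256)) = -8*(M + (8 - 32 + 512)) = -8*(M + 488) = -8*(488 + M) = -3904 - 8*M)
-205*Y(4) = -205*(-3904 - 8*4) = -205*(-3904 - 32) = -205*(-3936) = 806880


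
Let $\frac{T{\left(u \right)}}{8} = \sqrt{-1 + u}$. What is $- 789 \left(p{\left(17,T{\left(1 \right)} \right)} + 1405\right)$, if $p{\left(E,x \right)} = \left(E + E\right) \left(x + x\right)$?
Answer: $-1108545$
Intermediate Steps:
$T{\left(u \right)} = 8 \sqrt{-1 + u}$
$p{\left(E,x \right)} = 4 E x$ ($p{\left(E,x \right)} = 2 E 2 x = 4 E x$)
$- 789 \left(p{\left(17,T{\left(1 \right)} \right)} + 1405\right) = - 789 \left(4 \cdot 17 \cdot 8 \sqrt{-1 + 1} + 1405\right) = - 789 \left(4 \cdot 17 \cdot 8 \sqrt{0} + 1405\right) = - 789 \left(4 \cdot 17 \cdot 8 \cdot 0 + 1405\right) = - 789 \left(4 \cdot 17 \cdot 0 + 1405\right) = - 789 \left(0 + 1405\right) = \left(-789\right) 1405 = -1108545$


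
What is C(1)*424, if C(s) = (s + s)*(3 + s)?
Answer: 3392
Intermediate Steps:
C(s) = 2*s*(3 + s) (C(s) = (2*s)*(3 + s) = 2*s*(3 + s))
C(1)*424 = (2*1*(3 + 1))*424 = (2*1*4)*424 = 8*424 = 3392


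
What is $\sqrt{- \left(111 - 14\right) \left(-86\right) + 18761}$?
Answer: $\sqrt{27103} \approx 164.63$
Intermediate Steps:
$\sqrt{- \left(111 - 14\right) \left(-86\right) + 18761} = \sqrt{- 97 \left(-86\right) + 18761} = \sqrt{\left(-1\right) \left(-8342\right) + 18761} = \sqrt{8342 + 18761} = \sqrt{27103}$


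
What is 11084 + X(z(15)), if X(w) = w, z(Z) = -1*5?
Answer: 11079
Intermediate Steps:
z(Z) = -5
11084 + X(z(15)) = 11084 - 5 = 11079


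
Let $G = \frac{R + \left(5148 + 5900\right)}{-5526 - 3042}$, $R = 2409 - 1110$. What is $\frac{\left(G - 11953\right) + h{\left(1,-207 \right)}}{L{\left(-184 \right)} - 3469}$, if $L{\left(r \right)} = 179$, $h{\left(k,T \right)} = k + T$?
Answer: $\frac{104190659}{28188720} \approx 3.6962$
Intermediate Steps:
$h{\left(k,T \right)} = T + k$
$R = 1299$
$G = - \frac{12347}{8568}$ ($G = \frac{1299 + \left(5148 + 5900\right)}{-5526 - 3042} = \frac{1299 + 11048}{-8568} = 12347 \left(- \frac{1}{8568}\right) = - \frac{12347}{8568} \approx -1.4411$)
$\frac{\left(G - 11953\right) + h{\left(1,-207 \right)}}{L{\left(-184 \right)} - 3469} = \frac{\left(- \frac{12347}{8568} - 11953\right) + \left(-207 + 1\right)}{179 - 3469} = \frac{- \frac{102425651}{8568} - 206}{-3290} = \left(- \frac{104190659}{8568}\right) \left(- \frac{1}{3290}\right) = \frac{104190659}{28188720}$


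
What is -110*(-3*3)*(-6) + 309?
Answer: -5631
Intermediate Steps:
-110*(-3*3)*(-6) + 309 = -(-990)*(-6) + 309 = -110*54 + 309 = -5940 + 309 = -5631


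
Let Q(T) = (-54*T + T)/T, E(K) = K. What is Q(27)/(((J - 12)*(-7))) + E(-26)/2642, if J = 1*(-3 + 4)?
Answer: -71014/101717 ≈ -0.69815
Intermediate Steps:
J = 1 (J = 1*1 = 1)
Q(T) = -53 (Q(T) = (-53*T)/T = -53)
Q(27)/(((J - 12)*(-7))) + E(-26)/2642 = -53*(-1/(7*(1 - 12))) - 26/2642 = -53/((-11*(-7))) - 26*1/2642 = -53/77 - 13/1321 = -71014/101717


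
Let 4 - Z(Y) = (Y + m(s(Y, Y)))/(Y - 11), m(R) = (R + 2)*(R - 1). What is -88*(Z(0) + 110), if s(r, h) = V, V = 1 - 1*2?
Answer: -10016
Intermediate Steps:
V = -1 (V = 1 - 2 = -1)
s(r, h) = -1
m(R) = (-1 + R)*(2 + R) (m(R) = (2 + R)*(-1 + R) = (-1 + R)*(2 + R))
Z(Y) = 4 - (-2 + Y)/(-11 + Y) (Z(Y) = 4 - (Y + (-2 - 1 + (-1)²))/(Y - 11) = 4 - (Y + (-2 - 1 + 1))/(-11 + Y) = 4 - (Y - 2)/(-11 + Y) = 4 - (-2 + Y)/(-11 + Y))
-88*(Z(0) + 110) = -88*(3*(-14 + 0)/(-11 + 0) + 110) = -88*(3*(-14)/(-11) + 110) = -88*(3*(-1/11)*(-14) + 110) = -88*(42/11 + 110) = -88*1252/11 = -10016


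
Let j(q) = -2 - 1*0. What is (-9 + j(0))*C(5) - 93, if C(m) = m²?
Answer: -368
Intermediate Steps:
j(q) = -2 (j(q) = -2 + 0 = -2)
(-9 + j(0))*C(5) - 93 = (-9 - 2)*5² - 93 = -11*25 - 93 = -275 - 93 = -368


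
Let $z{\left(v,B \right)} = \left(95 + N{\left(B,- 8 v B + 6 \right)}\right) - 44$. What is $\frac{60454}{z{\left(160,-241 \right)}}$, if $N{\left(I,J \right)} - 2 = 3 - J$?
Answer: $- \frac{30227}{154215} \approx -0.19601$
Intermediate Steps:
$N{\left(I,J \right)} = 5 - J$ ($N{\left(I,J \right)} = 2 - \left(-3 + J\right) = 5 - J$)
$z{\left(v,B \right)} = 50 + 8 B v$ ($z{\left(v,B \right)} = \left(95 - \left(1 + - 8 v B\right)\right) - 44 = \left(95 - \left(1 - 8 B v\right)\right) - 44 = \left(95 + \left(5 + \left(-6 + 8 B v\right)\right)\right) - 44 = \left(95 + \left(-1 + 8 B v\right)\right) - 44 = \left(94 + 8 B v\right) - 44 = 50 + 8 B v$)
$\frac{60454}{z{\left(160,-241 \right)}} = \frac{60454}{50 + 8 \left(-241\right) 160} = \frac{60454}{50 - 308480} = \frac{60454}{-308430} = 60454 \left(- \frac{1}{308430}\right) = - \frac{30227}{154215}$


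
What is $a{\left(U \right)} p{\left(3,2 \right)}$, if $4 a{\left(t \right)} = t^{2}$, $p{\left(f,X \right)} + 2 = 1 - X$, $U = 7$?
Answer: $- \frac{147}{4} \approx -36.75$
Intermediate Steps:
$p{\left(f,X \right)} = -1 - X$ ($p{\left(f,X \right)} = -2 - \left(-1 + X\right) = -1 - X$)
$a{\left(t \right)} = \frac{t^{2}}{4}$
$a{\left(U \right)} p{\left(3,2 \right)} = \frac{7^{2}}{4} \left(-1 - 2\right) = \frac{1}{4} \cdot 49 \left(-1 - 2\right) = \frac{49}{4} \left(-3\right) = - \frac{147}{4}$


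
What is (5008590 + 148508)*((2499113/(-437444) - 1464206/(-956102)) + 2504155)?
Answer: 6222613569377145026033/481844566 ≈ 1.2914e+13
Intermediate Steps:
(5008590 + 148508)*((2499113/(-437444) - 1464206/(-956102)) + 2504155) = 5157098*((2499113*(-1/437444) - 1464206*(-1/956102)) + 2504155) = 5157098*((-2499113/437444 + 732103/478051) + 2504155) = 5157098*(-124921343433/29874363092 + 2504155) = 5157098*(74809910787303827/29874363092) = 6222613569377145026033/481844566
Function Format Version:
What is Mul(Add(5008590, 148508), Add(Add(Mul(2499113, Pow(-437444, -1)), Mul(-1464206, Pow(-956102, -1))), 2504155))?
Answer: Rational(6222613569377145026033, 481844566) ≈ 1.2914e+13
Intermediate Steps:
Mul(Add(5008590, 148508), Add(Add(Mul(2499113, Pow(-437444, -1)), Mul(-1464206, Pow(-956102, -1))), 2504155)) = Mul(5157098, Add(Add(Mul(2499113, Rational(-1, 437444)), Mul(-1464206, Rational(-1, 956102))), 2504155)) = Mul(5157098, Add(Add(Rational(-2499113, 437444), Rational(732103, 478051)), 2504155)) = Mul(5157098, Add(Rational(-124921343433, 29874363092), 2504155)) = Mul(5157098, Rational(74809910787303827, 29874363092)) = Rational(6222613569377145026033, 481844566)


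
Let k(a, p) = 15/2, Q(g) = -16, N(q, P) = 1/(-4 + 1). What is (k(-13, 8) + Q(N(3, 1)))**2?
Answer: 289/4 ≈ 72.250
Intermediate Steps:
N(q, P) = -1/3 (N(q, P) = 1/(-3) = -1/3)
k(a, p) = 15/2 (k(a, p) = 15*(1/2) = 15/2)
(k(-13, 8) + Q(N(3, 1)))**2 = (15/2 - 16)**2 = (-17/2)**2 = 289/4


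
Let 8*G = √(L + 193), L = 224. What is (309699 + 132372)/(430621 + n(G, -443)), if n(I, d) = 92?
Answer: 49119/47857 ≈ 1.0264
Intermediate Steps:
G = √417/8 (G = √(224 + 193)/8 = √417/8 ≈ 2.5526)
(309699 + 132372)/(430621 + n(G, -443)) = (309699 + 132372)/(430621 + 92) = 442071/430713 = 442071*(1/430713) = 49119/47857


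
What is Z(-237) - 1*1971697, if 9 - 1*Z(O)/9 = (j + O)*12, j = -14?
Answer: -1944508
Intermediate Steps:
Z(O) = 1593 - 108*O (Z(O) = 81 - 9*(-14 + O)*12 = 81 - 9*(-168 + 12*O) = 81 + (1512 - 108*O) = 1593 - 108*O)
Z(-237) - 1*1971697 = (1593 - 108*(-237)) - 1*1971697 = (1593 + 25596) - 1971697 = 27189 - 1971697 = -1944508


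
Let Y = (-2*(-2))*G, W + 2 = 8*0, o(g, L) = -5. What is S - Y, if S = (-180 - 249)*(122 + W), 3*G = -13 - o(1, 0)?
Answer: -154408/3 ≈ -51469.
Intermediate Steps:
G = -8/3 (G = (-13 - 1*(-5))/3 = (-13 + 5)/3 = (⅓)*(-8) = -8/3 ≈ -2.6667)
W = -2 (W = -2 + 8*0 = -2 + 0 = -2)
Y = -32/3 (Y = -2*(-2)*(-8/3) = 4*(-8/3) = -32/3 ≈ -10.667)
S = -51480 (S = (-180 - 249)*(122 - 2) = -429*120 = -51480)
S - Y = -51480 - 1*(-32/3) = -51480 + 32/3 = -154408/3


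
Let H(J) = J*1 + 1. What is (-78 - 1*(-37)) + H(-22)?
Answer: -62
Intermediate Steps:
H(J) = 1 + J (H(J) = J + 1 = 1 + J)
(-78 - 1*(-37)) + H(-22) = (-78 - 1*(-37)) + (1 - 22) = (-78 + 37) - 21 = -41 - 21 = -62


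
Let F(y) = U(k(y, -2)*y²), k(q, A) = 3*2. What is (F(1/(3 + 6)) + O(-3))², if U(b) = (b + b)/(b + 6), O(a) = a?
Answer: 14884/1681 ≈ 8.8542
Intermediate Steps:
k(q, A) = 6
U(b) = 2*b/(6 + b) (U(b) = (2*b)/(6 + b) = 2*b/(6 + b))
F(y) = 12*y²/(6 + 6*y²) (F(y) = 2*(6*y²)/(6 + 6*y²) = 12*y²/(6 + 6*y²))
(F(1/(3 + 6)) + O(-3))² = (2*(1/(3 + 6))²/(1 + (1/(3 + 6))²) - 3)² = (2*(1/9)²/(1 + (1/9)²) - 3)² = (2*(⅑)²/(1 + (⅑)²) - 3)² = (2*(1/81)/(1 + 1/81) - 3)² = (2*(1/81)/(82/81) - 3)² = (2*(1/81)*(81/82) - 3)² = (1/41 - 3)² = (-122/41)² = 14884/1681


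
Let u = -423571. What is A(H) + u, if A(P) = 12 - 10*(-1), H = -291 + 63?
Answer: -423549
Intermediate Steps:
H = -228
A(P) = 22 (A(P) = 12 + 10 = 22)
A(H) + u = 22 - 423571 = -423549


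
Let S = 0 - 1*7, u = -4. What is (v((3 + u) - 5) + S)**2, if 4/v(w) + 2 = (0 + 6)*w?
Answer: 18225/361 ≈ 50.485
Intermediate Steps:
v(w) = 4/(-2 + 6*w) (v(w) = 4/(-2 + (0 + 6)*w) = 4/(-2 + 6*w))
S = -7 (S = 0 - 7 = -7)
(v((3 + u) - 5) + S)**2 = (2/(-1 + 3*((3 - 4) - 5)) - 7)**2 = (2/(-1 + 3*(-1 - 5)) - 7)**2 = (2/(-1 + 3*(-6)) - 7)**2 = (2/(-1 - 18) - 7)**2 = (2/(-19) - 7)**2 = (2*(-1/19) - 7)**2 = (-2/19 - 7)**2 = (-135/19)**2 = 18225/361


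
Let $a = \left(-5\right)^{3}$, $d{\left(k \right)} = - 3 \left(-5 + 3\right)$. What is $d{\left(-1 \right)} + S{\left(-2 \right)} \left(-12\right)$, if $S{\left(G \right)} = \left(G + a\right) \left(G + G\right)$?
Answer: $-6090$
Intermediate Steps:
$d{\left(k \right)} = 6$ ($d{\left(k \right)} = \left(-3\right) \left(-2\right) = 6$)
$a = -125$
$S{\left(G \right)} = 2 G \left(-125 + G\right)$ ($S{\left(G \right)} = \left(G - 125\right) \left(G + G\right) = \left(-125 + G\right) 2 G = 2 G \left(-125 + G\right)$)
$d{\left(-1 \right)} + S{\left(-2 \right)} \left(-12\right) = 6 + 2 \left(-2\right) \left(-125 - 2\right) \left(-12\right) = 6 + 2 \left(-2\right) \left(-127\right) \left(-12\right) = 6 + 508 \left(-12\right) = 6 - 6096 = -6090$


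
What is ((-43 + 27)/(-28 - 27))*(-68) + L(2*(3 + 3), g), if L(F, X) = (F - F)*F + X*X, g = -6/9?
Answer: -9572/495 ≈ -19.337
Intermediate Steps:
g = -⅔ (g = -6*⅑ = -⅔ ≈ -0.66667)
L(F, X) = X² (L(F, X) = 0*F + X² = 0 + X² = X²)
((-43 + 27)/(-28 - 27))*(-68) + L(2*(3 + 3), g) = ((-43 + 27)/(-28 - 27))*(-68) + (-⅔)² = -16/(-55)*(-68) + 4/9 = -16*(-1/55)*(-68) + 4/9 = (16/55)*(-68) + 4/9 = -1088/55 + 4/9 = -9572/495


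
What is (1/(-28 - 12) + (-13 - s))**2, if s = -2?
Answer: 194481/1600 ≈ 121.55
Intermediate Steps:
(1/(-28 - 12) + (-13 - s))**2 = (1/(-28 - 12) + (-13 - 1*(-2)))**2 = (1/(-40) + (-13 + 2))**2 = (-1/40 - 11)**2 = (-441/40)**2 = 194481/1600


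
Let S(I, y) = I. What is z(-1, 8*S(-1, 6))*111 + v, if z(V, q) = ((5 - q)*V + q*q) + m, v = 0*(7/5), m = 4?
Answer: 6105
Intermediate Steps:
v = 0 (v = 0*(7*(⅕)) = 0*(7/5) = 0)
z(V, q) = 4 + q² + V*(5 - q) (z(V, q) = ((5 - q)*V + q*q) + 4 = (V*(5 - q) + q²) + 4 = (q² + V*(5 - q)) + 4 = 4 + q² + V*(5 - q))
z(-1, 8*S(-1, 6))*111 + v = (4 + (8*(-1))² + 5*(-1) - 1*(-1)*8*(-1))*111 + 0 = (4 + (-8)² - 5 - 1*(-1)*(-8))*111 + 0 = (4 + 64 - 5 - 8)*111 + 0 = 55*111 + 0 = 6105 + 0 = 6105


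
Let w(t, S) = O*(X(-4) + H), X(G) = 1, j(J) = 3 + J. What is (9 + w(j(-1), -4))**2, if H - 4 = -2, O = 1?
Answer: 144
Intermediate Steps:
H = 2 (H = 4 - 2 = 2)
w(t, S) = 3 (w(t, S) = 1*(1 + 2) = 1*3 = 3)
(9 + w(j(-1), -4))**2 = (9 + 3)**2 = 12**2 = 144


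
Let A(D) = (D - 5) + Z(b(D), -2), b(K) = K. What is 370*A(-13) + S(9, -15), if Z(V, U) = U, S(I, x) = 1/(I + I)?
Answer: -133199/18 ≈ -7399.9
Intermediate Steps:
S(I, x) = 1/(2*I)
A(D) = -7 + D (A(D) = (D - 5) - 2 = (-5 + D) - 2 = -7 + D)
370*A(-13) + S(9, -15) = 370*(-7 - 13) + (½)/9 = 370*(-20) + (½)*(⅑) = -7400 + 1/18 = -133199/18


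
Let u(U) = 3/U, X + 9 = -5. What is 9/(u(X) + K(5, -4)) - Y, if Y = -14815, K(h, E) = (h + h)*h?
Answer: 10326181/697 ≈ 14815.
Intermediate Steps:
X = -14 (X = -9 - 5 = -14)
K(h, E) = 2*h² (K(h, E) = (2*h)*h = 2*h²)
9/(u(X) + K(5, -4)) - Y = 9/(3/(-14) + 2*5²) - 1*(-14815) = 9/(3*(-1/14) + 2*25) + 14815 = 9/(-3/14 + 50) + 14815 = 9/(697/14) + 14815 = (14/697)*9 + 14815 = 126/697 + 14815 = 10326181/697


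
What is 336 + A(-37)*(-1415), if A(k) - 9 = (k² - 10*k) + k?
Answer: -2420729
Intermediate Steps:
A(k) = 9 + k² - 9*k (A(k) = 9 + ((k² - 10*k) + k) = 9 + (k² - 9*k) = 9 + k² - 9*k)
336 + A(-37)*(-1415) = 336 + (9 + (-37)² - 9*(-37))*(-1415) = 336 + (9 + 1369 + 333)*(-1415) = 336 + 1711*(-1415) = 336 - 2421065 = -2420729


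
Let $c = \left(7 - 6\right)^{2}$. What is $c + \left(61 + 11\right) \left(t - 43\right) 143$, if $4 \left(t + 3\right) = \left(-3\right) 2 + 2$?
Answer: $-483911$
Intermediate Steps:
$t = -4$ ($t = -3 + \frac{\left(-3\right) 2 + 2}{4} = -3 + \frac{-6 + 2}{4} = -3 + \frac{1}{4} \left(-4\right) = -3 - 1 = -4$)
$c = 1$ ($c = 1^{2} = 1$)
$c + \left(61 + 11\right) \left(t - 43\right) 143 = 1 + \left(61 + 11\right) \left(-4 - 43\right) 143 = 1 + 72 \left(-47\right) 143 = 1 - 483912 = -483911$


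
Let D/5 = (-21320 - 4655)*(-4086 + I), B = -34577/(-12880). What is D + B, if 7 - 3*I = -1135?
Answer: 18594733743731/38640 ≈ 4.8123e+8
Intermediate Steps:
I = 1142/3 (I = 7/3 - 1/3*(-1135) = 7/3 + 1135/3 = 1142/3 ≈ 380.67)
B = 34577/12880 (B = -34577*(-1/12880) = 34577/12880 ≈ 2.6846)
D = 1443690500/3 (D = 5*((-21320 - 4655)*(-4086 + 1142/3)) = 5*(-25975*(-11116/3)) = 5*(288738100/3) = 1443690500/3 ≈ 4.8123e+8)
D + B = 1443690500/3 + 34577/12880 = 18594733743731/38640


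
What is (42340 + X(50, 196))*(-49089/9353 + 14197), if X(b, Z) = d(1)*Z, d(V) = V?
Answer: 5646035186272/9353 ≈ 6.0366e+8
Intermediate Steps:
X(b, Z) = Z (X(b, Z) = 1*Z = Z)
(42340 + X(50, 196))*(-49089/9353 + 14197) = (42340 + 196)*(-49089/9353 + 14197) = 42536*(-49089*1/9353 + 14197) = 42536*(-49089/9353 + 14197) = 42536*(132735452/9353) = 5646035186272/9353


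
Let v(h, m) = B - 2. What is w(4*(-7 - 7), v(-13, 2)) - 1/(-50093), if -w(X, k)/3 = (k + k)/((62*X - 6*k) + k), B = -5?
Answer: -300067/24595663 ≈ -0.012200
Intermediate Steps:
v(h, m) = -7 (v(h, m) = -5 - 2 = -7)
w(X, k) = -6*k/(-5*k + 62*X) (w(X, k) = -3*(k + k)/((62*X - 6*k) + k) = -3*2*k/((-6*k + 62*X) + k) = -3*2*k/(-5*k + 62*X) = -6*k/(-5*k + 62*X))
w(4*(-7 - 7), v(-13, 2)) - 1/(-50093) = 6*(-7)/(-248*(-7 - 7) + 5*(-7)) - 1/(-50093) = 6*(-7)/(-248*(-14) - 35) - 1*(-1/50093) = 6*(-7)/(-62*(-56) - 35) + 1/50093 = 6*(-7)/(3472 - 35) + 1/50093 = 6*(-7)/3437 + 1/50093 = 6*(-7)*(1/3437) + 1/50093 = -6/491 + 1/50093 = -300067/24595663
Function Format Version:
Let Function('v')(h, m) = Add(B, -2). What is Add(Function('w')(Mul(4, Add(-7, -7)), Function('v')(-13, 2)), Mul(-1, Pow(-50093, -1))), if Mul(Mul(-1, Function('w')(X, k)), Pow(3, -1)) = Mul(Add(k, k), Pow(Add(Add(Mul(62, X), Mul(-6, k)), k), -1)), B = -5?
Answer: Rational(-300067, 24595663) ≈ -0.012200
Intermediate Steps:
Function('v')(h, m) = -7 (Function('v')(h, m) = Add(-5, -2) = -7)
Function('w')(X, k) = Mul(-6, k, Pow(Add(Mul(-5, k), Mul(62, X)), -1)) (Function('w')(X, k) = Mul(-3, Mul(Add(k, k), Pow(Add(Add(Mul(62, X), Mul(-6, k)), k), -1))) = Mul(-3, Mul(Mul(2, k), Pow(Add(Add(Mul(-6, k), Mul(62, X)), k), -1))) = Mul(-3, Mul(Mul(2, k), Pow(Add(Mul(-5, k), Mul(62, X)), -1))) = Mul(-3, Mul(2, k, Pow(Add(Mul(-5, k), Mul(62, X)), -1))) = Mul(-6, k, Pow(Add(Mul(-5, k), Mul(62, X)), -1)))
Add(Function('w')(Mul(4, Add(-7, -7)), Function('v')(-13, 2)), Mul(-1, Pow(-50093, -1))) = Add(Mul(6, -7, Pow(Add(Mul(-62, Mul(4, Add(-7, -7))), Mul(5, -7)), -1)), Mul(-1, Pow(-50093, -1))) = Add(Mul(6, -7, Pow(Add(Mul(-62, Mul(4, -14)), -35), -1)), Mul(-1, Rational(-1, 50093))) = Add(Mul(6, -7, Pow(Add(Mul(-62, -56), -35), -1)), Rational(1, 50093)) = Add(Mul(6, -7, Pow(Add(3472, -35), -1)), Rational(1, 50093)) = Add(Mul(6, -7, Pow(3437, -1)), Rational(1, 50093)) = Add(Mul(6, -7, Rational(1, 3437)), Rational(1, 50093)) = Add(Rational(-6, 491), Rational(1, 50093)) = Rational(-300067, 24595663)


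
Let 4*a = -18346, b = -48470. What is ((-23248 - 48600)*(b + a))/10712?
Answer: 953000853/2678 ≈ 3.5586e+5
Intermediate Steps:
a = -9173/2 (a = (¼)*(-18346) = -9173/2 ≈ -4586.5)
((-23248 - 48600)*(b + a))/10712 = ((-23248 - 48600)*(-48470 - 9173/2))/10712 = -71848*(-106113/2)*(1/10712) = 3812003412*(1/10712) = 953000853/2678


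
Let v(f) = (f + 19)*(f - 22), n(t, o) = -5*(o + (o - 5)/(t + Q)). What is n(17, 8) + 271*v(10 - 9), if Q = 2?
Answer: -2163355/19 ≈ -1.1386e+5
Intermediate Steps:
n(t, o) = -5*o - 5*(-5 + o)/(2 + t) (n(t, o) = -5*(o + (o - 5)/(t + 2)) = -5*(o + (-5 + o)/(2 + t)) = -5*o - 5*(-5 + o)/(2 + t))
v(f) = (-22 + f)*(19 + f) (v(f) = (19 + f)*(-22 + f) = (-22 + f)*(19 + f))
n(17, 8) + 271*v(10 - 9) = 5*(5 - 3*8 - 1*8*17)/(2 + 17) + 271*(-418 + (10 - 9)² - 3*(10 - 9)) = 5*(5 - 24 - 136)/19 + 271*(-418 + 1² - 3*1) = 5*(1/19)*(-155) + 271*(-418 + 1 - 3) = -775/19 + 271*(-420) = -775/19 - 113820 = -2163355/19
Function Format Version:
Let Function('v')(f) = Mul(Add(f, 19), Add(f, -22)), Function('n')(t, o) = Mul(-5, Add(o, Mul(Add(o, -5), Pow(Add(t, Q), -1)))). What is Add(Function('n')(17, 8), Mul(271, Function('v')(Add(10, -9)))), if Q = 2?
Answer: Rational(-2163355, 19) ≈ -1.1386e+5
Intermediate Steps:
Function('n')(t, o) = Add(Mul(-5, o), Mul(-5, Pow(Add(2, t), -1), Add(-5, o))) (Function('n')(t, o) = Mul(-5, Add(o, Mul(Add(o, -5), Pow(Add(t, 2), -1)))) = Mul(-5, Add(o, Mul(Add(-5, o), Pow(Add(2, t), -1)))) = Mul(-5, Add(o, Mul(Pow(Add(2, t), -1), Add(-5, o)))) = Add(Mul(-5, o), Mul(-5, Pow(Add(2, t), -1), Add(-5, o))))
Function('v')(f) = Mul(Add(-22, f), Add(19, f)) (Function('v')(f) = Mul(Add(19, f), Add(-22, f)) = Mul(Add(-22, f), Add(19, f)))
Add(Function('n')(17, 8), Mul(271, Function('v')(Add(10, -9)))) = Add(Mul(5, Pow(Add(2, 17), -1), Add(5, Mul(-3, 8), Mul(-1, 8, 17))), Mul(271, Add(-418, Pow(Add(10, -9), 2), Mul(-3, Add(10, -9))))) = Add(Mul(5, Pow(19, -1), Add(5, -24, -136)), Mul(271, Add(-418, Pow(1, 2), Mul(-3, 1)))) = Add(Mul(5, Rational(1, 19), -155), Mul(271, Add(-418, 1, -3))) = Add(Rational(-775, 19), Mul(271, -420)) = Add(Rational(-775, 19), -113820) = Rational(-2163355, 19)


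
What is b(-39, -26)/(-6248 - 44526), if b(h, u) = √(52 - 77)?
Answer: -5*I/50774 ≈ -9.8476e-5*I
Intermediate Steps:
b(h, u) = 5*I (b(h, u) = √(-25) = 5*I)
b(-39, -26)/(-6248 - 44526) = (5*I)/(-6248 - 44526) = (5*I)/(-50774) = (5*I)*(-1/50774) = -5*I/50774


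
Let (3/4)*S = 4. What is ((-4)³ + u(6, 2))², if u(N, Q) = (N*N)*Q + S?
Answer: 1600/9 ≈ 177.78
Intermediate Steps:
S = 16/3 (S = (4/3)*4 = 16/3 ≈ 5.3333)
u(N, Q) = 16/3 + Q*N² (u(N, Q) = (N*N)*Q + 16/3 = N²*Q + 16/3 = Q*N² + 16/3 = 16/3 + Q*N²)
((-4)³ + u(6, 2))² = ((-4)³ + (16/3 + 2*6²))² = (-64 + (16/3 + 2*36))² = (-64 + (16/3 + 72))² = (-64 + 232/3)² = (40/3)² = 1600/9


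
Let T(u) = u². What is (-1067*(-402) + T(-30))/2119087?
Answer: 429834/2119087 ≈ 0.20284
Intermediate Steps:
(-1067*(-402) + T(-30))/2119087 = (-1067*(-402) + (-30)²)/2119087 = (428934 + 900)*(1/2119087) = 429834*(1/2119087) = 429834/2119087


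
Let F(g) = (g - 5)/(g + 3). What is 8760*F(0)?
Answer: -14600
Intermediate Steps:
F(g) = (-5 + g)/(3 + g)
8760*F(0) = 8760*((-5 + 0)/(3 + 0)) = 8760*(-5/3) = -14600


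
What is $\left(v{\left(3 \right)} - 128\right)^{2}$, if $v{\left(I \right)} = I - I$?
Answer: $16384$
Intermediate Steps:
$v{\left(I \right)} = 0$
$\left(v{\left(3 \right)} - 128\right)^{2} = \left(0 - 128\right)^{2} = \left(-128\right)^{2} = 16384$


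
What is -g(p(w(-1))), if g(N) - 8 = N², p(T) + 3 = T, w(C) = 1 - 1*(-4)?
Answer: -12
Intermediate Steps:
w(C) = 5 (w(C) = 1 + 4 = 5)
p(T) = -3 + T
g(N) = 8 + N²
-g(p(w(-1))) = -(8 + (-3 + 5)²) = -(8 + 2²) = -(8 + 4) = -1*12 = -12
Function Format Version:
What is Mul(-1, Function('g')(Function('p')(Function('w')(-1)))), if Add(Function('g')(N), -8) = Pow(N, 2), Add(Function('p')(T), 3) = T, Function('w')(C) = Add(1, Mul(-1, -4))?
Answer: -12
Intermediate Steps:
Function('w')(C) = 5 (Function('w')(C) = Add(1, 4) = 5)
Function('p')(T) = Add(-3, T)
Function('g')(N) = Add(8, Pow(N, 2))
Mul(-1, Function('g')(Function('p')(Function('w')(-1)))) = Mul(-1, Add(8, Pow(Add(-3, 5), 2))) = Mul(-1, Add(8, Pow(2, 2))) = Mul(-1, Add(8, 4)) = Mul(-1, 12) = -12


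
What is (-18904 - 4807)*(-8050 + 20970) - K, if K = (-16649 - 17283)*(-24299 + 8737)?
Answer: -834395904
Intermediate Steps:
K = 528049784 (K = -33932*(-15562) = 528049784)
(-18904 - 4807)*(-8050 + 20970) - K = (-18904 - 4807)*(-8050 + 20970) - 1*528049784 = -23711*12920 - 528049784 = -306346120 - 528049784 = -834395904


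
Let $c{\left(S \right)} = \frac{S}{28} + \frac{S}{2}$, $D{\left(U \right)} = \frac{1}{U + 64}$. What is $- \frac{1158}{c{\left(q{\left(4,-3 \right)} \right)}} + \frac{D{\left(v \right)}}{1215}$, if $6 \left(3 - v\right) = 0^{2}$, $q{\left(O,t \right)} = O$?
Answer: $- \frac{43991261}{81405} \approx -540.4$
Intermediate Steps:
$v = 3$ ($v = 3 - \frac{0^{2}}{6} = 3 - 0 = 3 + 0 = 3$)
$D{\left(U \right)} = \frac{1}{64 + U}$
$c{\left(S \right)} = \frac{15 S}{28}$ ($c{\left(S \right)} = S \frac{1}{28} + S \frac{1}{2} = \frac{S}{28} + \frac{S}{2} = \frac{15 S}{28}$)
$- \frac{1158}{c{\left(q{\left(4,-3 \right)} \right)}} + \frac{D{\left(v \right)}}{1215} = - \frac{1158}{\frac{15}{28} \cdot 4} + \frac{1}{\left(64 + 3\right) 1215} = - \frac{1158}{\frac{15}{7}} + \frac{1}{67} \cdot \frac{1}{1215} = \left(-1158\right) \frac{7}{15} + \frac{1}{67} \cdot \frac{1}{1215} = - \frac{2702}{5} + \frac{1}{81405} = - \frac{43991261}{81405}$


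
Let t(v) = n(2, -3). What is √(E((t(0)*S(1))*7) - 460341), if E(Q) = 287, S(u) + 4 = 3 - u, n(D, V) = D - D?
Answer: I*√460054 ≈ 678.27*I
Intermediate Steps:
n(D, V) = 0
S(u) = -1 - u (S(u) = -4 + (3 - u) = -1 - u)
t(v) = 0
√(E((t(0)*S(1))*7) - 460341) = √(287 - 460341) = √(-460054) = I*√460054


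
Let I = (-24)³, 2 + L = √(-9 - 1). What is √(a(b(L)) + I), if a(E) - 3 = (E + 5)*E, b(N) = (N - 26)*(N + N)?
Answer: √(-40897 - 11340*I*√10) ≈ 82.144 - 218.28*I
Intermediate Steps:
L = -2 + I*√10 (L = -2 + √(-9 - 1) = -2 + √(-10) = -2 + I*√10 ≈ -2.0 + 3.1623*I)
b(N) = 2*N*(-26 + N) (b(N) = (-26 + N)*(2*N) = 2*N*(-26 + N))
a(E) = 3 + E*(5 + E) (a(E) = 3 + (E + 5)*E = 3 + (5 + E)*E = 3 + E*(5 + E))
I = -13824
√(a(b(L)) + I) = √((3 + (2*(-2 + I*√10)*(-26 + (-2 + I*√10)))² + 5*(2*(-2 + I*√10)*(-26 + (-2 + I*√10)))) - 13824) = √((3 + (2*(-2 + I*√10)*(-28 + I*√10))² + 5*(2*(-2 + I*√10)*(-28 + I*√10))) - 13824) = √((3 + (2*(-28 + I*√10)*(-2 + I*√10))² + 5*(2*(-28 + I*√10)*(-2 + I*√10))) - 13824) = √((3 + 4*(-28 + I*√10)²*(-2 + I*√10)² + 10*(-28 + I*√10)*(-2 + I*√10)) - 13824) = √(-13821 + 4*(-28 + I*√10)²*(-2 + I*√10)² + 10*(-28 + I*√10)*(-2 + I*√10))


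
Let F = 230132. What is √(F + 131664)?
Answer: 2*√90449 ≈ 601.50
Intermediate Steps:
√(F + 131664) = √(230132 + 131664) = √361796 = 2*√90449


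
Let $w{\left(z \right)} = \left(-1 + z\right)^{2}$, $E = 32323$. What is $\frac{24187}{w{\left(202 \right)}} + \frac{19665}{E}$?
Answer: $\frac{23526598}{19490769} \approx 1.2071$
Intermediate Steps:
$\frac{24187}{w{\left(202 \right)}} + \frac{19665}{E} = \frac{24187}{\left(-1 + 202\right)^{2}} + \frac{19665}{32323} = \frac{24187}{201^{2}} + 19665 \cdot \frac{1}{32323} = \frac{24187}{40401} + \frac{19665}{32323} = 24187 \cdot \frac{1}{40401} + \frac{19665}{32323} = \frac{361}{603} + \frac{19665}{32323} = \frac{23526598}{19490769}$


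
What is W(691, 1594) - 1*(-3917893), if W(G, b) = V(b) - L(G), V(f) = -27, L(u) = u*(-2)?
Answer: 3919248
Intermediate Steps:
L(u) = -2*u
W(G, b) = -27 + 2*G (W(G, b) = -27 - (-2)*G = -27 + 2*G)
W(691, 1594) - 1*(-3917893) = (-27 + 2*691) - 1*(-3917893) = (-27 + 1382) + 3917893 = 1355 + 3917893 = 3919248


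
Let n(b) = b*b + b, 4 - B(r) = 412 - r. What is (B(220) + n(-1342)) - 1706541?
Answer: 92893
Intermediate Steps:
B(r) = -408 + r (B(r) = 4 - (412 - r) = 4 + (-412 + r) = -408 + r)
n(b) = b + b**2 (n(b) = b**2 + b = b + b**2)
(B(220) + n(-1342)) - 1706541 = ((-408 + 220) - 1342*(1 - 1342)) - 1706541 = (-188 - 1342*(-1341)) - 1706541 = (-188 + 1799622) - 1706541 = 1799434 - 1706541 = 92893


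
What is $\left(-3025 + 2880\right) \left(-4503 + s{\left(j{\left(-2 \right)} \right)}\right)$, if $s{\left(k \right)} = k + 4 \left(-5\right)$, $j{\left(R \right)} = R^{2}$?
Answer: $655255$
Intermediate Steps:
$s{\left(k \right)} = -20 + k$ ($s{\left(k \right)} = k - 20 = -20 + k$)
$\left(-3025 + 2880\right) \left(-4503 + s{\left(j{\left(-2 \right)} \right)}\right) = \left(-3025 + 2880\right) \left(-4503 - \left(20 - \left(-2\right)^{2}\right)\right) = - 145 \left(-4503 + \left(-20 + 4\right)\right) = - 145 \left(-4503 - 16\right) = \left(-145\right) \left(-4519\right) = 655255$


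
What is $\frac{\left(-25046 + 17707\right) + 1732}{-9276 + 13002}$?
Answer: $- \frac{623}{414} \approx -1.5048$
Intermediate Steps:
$\frac{\left(-25046 + 17707\right) + 1732}{-9276 + 13002} = \frac{-7339 + 1732}{3726} = \left(-5607\right) \frac{1}{3726} = - \frac{623}{414}$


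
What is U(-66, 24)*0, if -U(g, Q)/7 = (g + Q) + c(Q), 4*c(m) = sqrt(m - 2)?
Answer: 0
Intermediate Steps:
c(m) = sqrt(-2 + m)/4 (c(m) = sqrt(m - 2)/4 = sqrt(-2 + m)/4)
U(g, Q) = -7*Q - 7*g - 7*sqrt(-2 + Q)/4 (U(g, Q) = -7*((g + Q) + sqrt(-2 + Q)/4) = -7*((Q + g) + sqrt(-2 + Q)/4) = -7*(Q + g + sqrt(-2 + Q)/4) = -7*Q - 7*g - 7*sqrt(-2 + Q)/4)
U(-66, 24)*0 = (-7*24 - 7*(-66) - 7*sqrt(-2 + 24)/4)*0 = (-168 + 462 - 7*sqrt(22)/4)*0 = (294 - 7*sqrt(22)/4)*0 = 0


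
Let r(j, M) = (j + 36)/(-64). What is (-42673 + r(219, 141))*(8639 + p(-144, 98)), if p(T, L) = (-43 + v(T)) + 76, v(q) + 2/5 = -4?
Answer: -59185124763/160 ≈ -3.6991e+8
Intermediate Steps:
v(q) = -22/5 (v(q) = -⅖ - 4 = -22/5)
r(j, M) = -9/16 - j/64 (r(j, M) = (36 + j)*(-1/64) = -9/16 - j/64)
p(T, L) = 143/5 (p(T, L) = (-43 - 22/5) + 76 = -237/5 + 76 = 143/5)
(-42673 + r(219, 141))*(8639 + p(-144, 98)) = (-42673 + (-9/16 - 1/64*219))*(8639 + 143/5) = (-42673 + (-9/16 - 219/64))*(43338/5) = (-42673 - 255/64)*(43338/5) = -2731327/64*43338/5 = -59185124763/160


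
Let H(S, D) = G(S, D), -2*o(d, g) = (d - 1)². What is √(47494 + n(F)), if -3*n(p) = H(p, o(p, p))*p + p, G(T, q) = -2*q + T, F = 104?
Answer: I*√2915322/3 ≈ 569.14*I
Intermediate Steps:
o(d, g) = -(-1 + d)²/2 (o(d, g) = -(d - 1)²/2 = -(-1 + d)²/2)
G(T, q) = T - 2*q
H(S, D) = S - 2*D
n(p) = -p/3 - p*(p + (-1 + p)²)/3 (n(p) = -((p - (-1)*(-1 + p)²)*p + p)/3 = -((p + (-1 + p)²)*p + p)/3 = -(p*(p + (-1 + p)²) + p)/3 = -(p + p*(p + (-1 + p)²))/3 = -p/3 - p*(p + (-1 + p)²)/3)
√(47494 + n(F)) = √(47494 + (⅓)*104*(-2 + 104 - 1*104²)) = √(47494 + (⅓)*104*(-2 + 104 - 1*10816)) = √(47494 + (⅓)*104*(-2 + 104 - 10816)) = √(47494 + (⅓)*104*(-10714)) = √(47494 - 1114256/3) = √(-971774/3) = I*√2915322/3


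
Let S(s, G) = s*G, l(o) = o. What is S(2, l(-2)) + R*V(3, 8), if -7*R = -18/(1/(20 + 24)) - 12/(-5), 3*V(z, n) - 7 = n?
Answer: 560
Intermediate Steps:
V(z, n) = 7/3 + n/3
R = 564/5 (R = -(-18/(1/(20 + 24)) - 12/(-5))/7 = -(-18/(1/44) - 12*(-⅕))/7 = -(-18/1/44 + 12/5)/7 = -(-18*44 + 12/5)/7 = -(-792 + 12/5)/7 = -⅐*(-3948/5) = 564/5 ≈ 112.80)
S(s, G) = G*s
S(2, l(-2)) + R*V(3, 8) = -2*2 + 564*(7/3 + (⅓)*8)/5 = -4 + 564*(7/3 + 8/3)/5 = -4 + (564/5)*5 = -4 + 564 = 560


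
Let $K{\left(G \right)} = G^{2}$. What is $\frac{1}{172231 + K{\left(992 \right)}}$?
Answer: $\frac{1}{1156295} \approx 8.6483 \cdot 10^{-7}$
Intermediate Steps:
$\frac{1}{172231 + K{\left(992 \right)}} = \frac{1}{172231 + 992^{2}} = \frac{1}{172231 + 984064} = \frac{1}{1156295}$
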